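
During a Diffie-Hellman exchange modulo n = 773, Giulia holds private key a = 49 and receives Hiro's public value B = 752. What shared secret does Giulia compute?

439

Shared key K = 752^49 mod 773.
752^1 ≡ 752 (mod 773)
752^2 = (752^1)^2 ≡ 752^2 = 565504 ≡ 441 (mod 773)
752^4 = (752^2)^2 ≡ 441^2 = 194481 ≡ 458 (mod 773)
752^8 = (752^4)^2 ≡ 458^2 = 209764 ≡ 281 (mod 773)
752^16 = (752^8)^2 ≡ 281^2 = 78961 ≡ 115 (mod 773)
752^32 = (752^16)^2 ≡ 115^2 = 13225 ≡ 84 (mod 773)
752^49 = 752^32 · 752^16 · 752^1 ≡ 84 · 115 · 752 ≡ 439 (mod 773).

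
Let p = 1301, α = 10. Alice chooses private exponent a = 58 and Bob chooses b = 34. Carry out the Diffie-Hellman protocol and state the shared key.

Bob sends B = α^b mod p = 10^34 mod 1301.
10^1 ≡ 10 (mod 1301)
10^2 = (10^1)^2 ≡ 10^2 = 100 ≡ 100 (mod 1301)
10^4 = (10^2)^2 ≡ 100^2 = 10000 ≡ 893 (mod 1301)
10^8 = (10^4)^2 ≡ 893^2 = 797449 ≡ 1237 (mod 1301)
10^16 = (10^8)^2 ≡ 1237^2 = 1530169 ≡ 193 (mod 1301)
10^32 = (10^16)^2 ≡ 193^2 = 37249 ≡ 821 (mod 1301)
10^34 = 10^32 · 10^2 ≡ 821 · 100 ≡ 137 (mod 1301).
So B = 137. Alice then computes K = B^a mod p = 137^58 mod 1301.
137^1 ≡ 137 (mod 1301)
137^2 = (137^1)^2 ≡ 137^2 = 18769 ≡ 555 (mod 1301)
137^4 = (137^2)^2 ≡ 555^2 = 308025 ≡ 989 (mod 1301)
137^8 = (137^4)^2 ≡ 989^2 = 978121 ≡ 1070 (mod 1301)
137^16 = (137^8)^2 ≡ 1070^2 = 1144900 ≡ 20 (mod 1301)
137^32 = (137^16)^2 ≡ 20^2 = 400 ≡ 400 (mod 1301)
137^58 = 137^32 · 137^16 · 137^8 · 137^2 ≡ 400 · 20 · 1070 · 555 ≡ 748 (mod 1301).

748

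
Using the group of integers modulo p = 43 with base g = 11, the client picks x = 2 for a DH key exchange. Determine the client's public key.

Public value = 11^2 mod 43.
11^1 ≡ 11 (mod 43)
11^2 = (11^1)^2 ≡ 11^2 = 121 ≡ 35 (mod 43)

35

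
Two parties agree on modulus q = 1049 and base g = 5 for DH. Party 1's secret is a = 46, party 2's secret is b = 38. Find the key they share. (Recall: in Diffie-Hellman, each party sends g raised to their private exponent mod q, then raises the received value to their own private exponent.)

251

Party 1 sends A = g^a mod q = 5^46 mod 1049.
5^1 ≡ 5 (mod 1049)
5^2 = (5^1)^2 ≡ 5^2 = 25 ≡ 25 (mod 1049)
5^4 = (5^2)^2 ≡ 25^2 = 625 ≡ 625 (mod 1049)
5^8 = (5^4)^2 ≡ 625^2 = 390625 ≡ 397 (mod 1049)
5^16 = (5^8)^2 ≡ 397^2 = 157609 ≡ 259 (mod 1049)
5^32 = (5^16)^2 ≡ 259^2 = 67081 ≡ 994 (mod 1049)
5^46 = 5^32 · 5^8 · 5^4 · 5^2 ≡ 994 · 397 · 625 · 25 ≡ 689 (mod 1049).
So A = 689. Party 2 then computes K = A^b mod q = 689^38 mod 1049.
689^1 ≡ 689 (mod 1049)
689^2 = (689^1)^2 ≡ 689^2 = 474721 ≡ 573 (mod 1049)
689^4 = (689^2)^2 ≡ 573^2 = 328329 ≡ 1041 (mod 1049)
689^8 = (689^4)^2 ≡ 1041^2 = 1083681 ≡ 64 (mod 1049)
689^16 = (689^8)^2 ≡ 64^2 = 4096 ≡ 949 (mod 1049)
689^32 = (689^16)^2 ≡ 949^2 = 900601 ≡ 559 (mod 1049)
689^38 = 689^32 · 689^4 · 689^2 ≡ 559 · 1041 · 573 ≡ 251 (mod 1049).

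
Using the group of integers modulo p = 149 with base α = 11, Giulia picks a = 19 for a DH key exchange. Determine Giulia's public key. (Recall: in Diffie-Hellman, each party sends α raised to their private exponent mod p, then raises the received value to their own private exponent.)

75

Public value = 11^{19} \pmod{149}.
11^1 ≡ 11 (mod 149)
11^2 = (11^1)^2 ≡ 11^2 = 121 ≡ 121 (mod 149)
11^4 = (11^2)^2 ≡ 121^2 = 14641 ≡ 39 (mod 149)
11^8 = (11^4)^2 ≡ 39^2 = 1521 ≡ 31 (mod 149)
11^16 = (11^8)^2 ≡ 31^2 = 961 ≡ 67 (mod 149)
11^19 = 11^16 · 11^2 · 11^1 ≡ 67 · 121 · 11 ≡ 75 (mod 149).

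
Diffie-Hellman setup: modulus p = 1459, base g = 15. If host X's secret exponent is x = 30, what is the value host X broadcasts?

Public value = 15^30 mod 1459.
15^1 ≡ 15 (mod 1459)
15^2 = (15^1)^2 ≡ 15^2 = 225 ≡ 225 (mod 1459)
15^4 = (15^2)^2 ≡ 225^2 = 50625 ≡ 1019 (mod 1459)
15^8 = (15^4)^2 ≡ 1019^2 = 1038361 ≡ 1012 (mod 1459)
15^16 = (15^8)^2 ≡ 1012^2 = 1024144 ≡ 1385 (mod 1459)
15^30 = 15^16 · 15^8 · 15^4 · 15^2 ≡ 1385 · 1012 · 1019 · 225 ≡ 582 (mod 1459).

582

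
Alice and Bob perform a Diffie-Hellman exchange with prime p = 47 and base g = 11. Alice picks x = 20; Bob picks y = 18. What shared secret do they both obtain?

4

Alice sends A = g^x mod p = 11^20 mod 47.
11^1 ≡ 11 (mod 47)
11^2 = (11^1)^2 ≡ 11^2 = 121 ≡ 27 (mod 47)
11^4 = (11^2)^2 ≡ 27^2 = 729 ≡ 24 (mod 47)
11^8 = (11^4)^2 ≡ 24^2 = 576 ≡ 12 (mod 47)
11^16 = (11^8)^2 ≡ 12^2 = 144 ≡ 3 (mod 47)
11^20 = 11^16 · 11^4 ≡ 3 · 24 ≡ 25 (mod 47).
So A = 25. Bob then computes K = A^y mod p = 25^18 mod 47.
25^1 ≡ 25 (mod 47)
25^2 = (25^1)^2 ≡ 25^2 = 625 ≡ 14 (mod 47)
25^4 = (25^2)^2 ≡ 14^2 = 196 ≡ 8 (mod 47)
25^8 = (25^4)^2 ≡ 8^2 = 64 ≡ 17 (mod 47)
25^16 = (25^8)^2 ≡ 17^2 = 289 ≡ 7 (mod 47)
25^18 = 25^16 · 25^2 ≡ 7 · 14 ≡ 4 (mod 47).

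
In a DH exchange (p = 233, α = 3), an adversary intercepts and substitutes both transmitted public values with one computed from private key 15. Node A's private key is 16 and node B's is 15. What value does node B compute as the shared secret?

Node B receives an adversary's public value M = 3^15 mod 233 instead of the honest one.
3^1 ≡ 3 (mod 233)
3^2 = (3^1)^2 ≡ 3^2 = 9 ≡ 9 (mod 233)
3^4 = (3^2)^2 ≡ 9^2 = 81 ≡ 81 (mod 233)
3^8 = (3^4)^2 ≡ 81^2 = 6561 ≡ 37 (mod 233)
3^15 = 3^8 · 3^4 · 3^2 · 3^1 ≡ 37 · 81 · 9 · 3 ≡ 68 (mod 233).
So M = 68. Node B computes K = M^15 mod 233.
68^1 ≡ 68 (mod 233)
68^2 = (68^1)^2 ≡ 68^2 = 4624 ≡ 197 (mod 233)
68^4 = (68^2)^2 ≡ 197^2 = 38809 ≡ 131 (mod 233)
68^8 = (68^4)^2 ≡ 131^2 = 17161 ≡ 152 (mod 233)
68^15 = 68^8 · 68^4 · 68^2 · 68^1 ≡ 152 · 131 · 197 · 68 ≡ 189 (mod 233).

189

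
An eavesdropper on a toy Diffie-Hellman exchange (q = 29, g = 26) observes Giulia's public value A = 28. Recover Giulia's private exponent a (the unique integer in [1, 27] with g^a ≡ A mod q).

Try successive powers of 26 modulo 29:
26^1 ≡ 26
26^2 ≡ 9
26^3 ≡ 2
26^4 ≡ 23
26^5 ≡ 18
26^6 ≡ 4
26^7 ≡ 17
26^8 ≡ 7
26^9 ≡ 8
26^10 ≡ 5
26^11 ≡ 14
26^12 ≡ 16
26^13 ≡ 10
26^14 ≡ 28
Found: a = 14.

14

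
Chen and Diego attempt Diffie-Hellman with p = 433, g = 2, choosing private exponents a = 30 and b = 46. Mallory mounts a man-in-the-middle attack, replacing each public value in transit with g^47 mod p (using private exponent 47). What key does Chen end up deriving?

Chen receives Mallory's public value M = 2^47 mod 433 instead of the honest one.
2^1 ≡ 2 (mod 433)
2^2 = (2^1)^2 ≡ 2^2 = 4 ≡ 4 (mod 433)
2^4 = (2^2)^2 ≡ 4^2 = 16 ≡ 16 (mod 433)
2^8 = (2^4)^2 ≡ 16^2 = 256 ≡ 256 (mod 433)
2^16 = (2^8)^2 ≡ 256^2 = 65536 ≡ 153 (mod 433)
2^32 = (2^16)^2 ≡ 153^2 = 23409 ≡ 27 (mod 433)
2^47 = 2^32 · 2^8 · 2^4 · 2^2 · 2^1 ≡ 27 · 256 · 16 · 4 · 2 ≡ 117 (mod 433).
So M = 117. Chen computes K = M^30 mod 433.
117^1 ≡ 117 (mod 433)
117^2 = (117^1)^2 ≡ 117^2 = 13689 ≡ 266 (mod 433)
117^4 = (117^2)^2 ≡ 266^2 = 70756 ≡ 177 (mod 433)
117^8 = (117^4)^2 ≡ 177^2 = 31329 ≡ 153 (mod 433)
117^16 = (117^8)^2 ≡ 153^2 = 23409 ≡ 27 (mod 433)
117^30 = 117^16 · 117^8 · 117^4 · 117^2 ≡ 27 · 153 · 177 · 266 ≡ 369 (mod 433).

369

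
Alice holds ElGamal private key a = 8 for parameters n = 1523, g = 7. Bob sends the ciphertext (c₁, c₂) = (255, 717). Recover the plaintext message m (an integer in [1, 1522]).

Shared mask s = c₁^a mod n = 255^8 mod 1523.
255^1 ≡ 255 (mod 1523)
255^2 = (255^1)^2 ≡ 255^2 = 65025 ≡ 1059 (mod 1523)
255^4 = (255^2)^2 ≡ 1059^2 = 1121481 ≡ 553 (mod 1523)
255^8 = (255^4)^2 ≡ 553^2 = 305809 ≡ 1209 (mod 1523)
So s = 1209; s⁻¹ ≡ 810 (mod 1523).
m = c₂ · s⁻¹ mod 1523 = 717 · 810 mod 1523 = 507.

507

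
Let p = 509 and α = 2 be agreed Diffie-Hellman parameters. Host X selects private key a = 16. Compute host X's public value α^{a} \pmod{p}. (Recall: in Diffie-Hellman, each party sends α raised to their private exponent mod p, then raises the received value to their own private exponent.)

384

Public value = 2^{16} \pmod{509}.
2^1 ≡ 2 (mod 509)
2^2 = (2^1)^2 ≡ 2^2 = 4 ≡ 4 (mod 509)
2^4 = (2^2)^2 ≡ 4^2 = 16 ≡ 16 (mod 509)
2^8 = (2^4)^2 ≡ 16^2 = 256 ≡ 256 (mod 509)
2^16 = (2^8)^2 ≡ 256^2 = 65536 ≡ 384 (mod 509)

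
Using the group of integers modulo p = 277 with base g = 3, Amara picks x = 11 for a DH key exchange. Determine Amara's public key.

Public value = 3^11 mod 277.
3^1 ≡ 3 (mod 277)
3^2 = (3^1)^2 ≡ 3^2 = 9 ≡ 9 (mod 277)
3^4 = (3^2)^2 ≡ 9^2 = 81 ≡ 81 (mod 277)
3^8 = (3^4)^2 ≡ 81^2 = 6561 ≡ 190 (mod 277)
3^11 = 3^8 · 3^2 · 3^1 ≡ 190 · 9 · 3 ≡ 144 (mod 277).

144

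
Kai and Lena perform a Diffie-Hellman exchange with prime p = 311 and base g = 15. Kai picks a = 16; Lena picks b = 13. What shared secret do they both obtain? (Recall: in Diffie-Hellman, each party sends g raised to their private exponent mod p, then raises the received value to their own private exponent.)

89

Kai sends A = g^a mod p = 15^16 mod 311.
15^1 ≡ 15 (mod 311)
15^2 = (15^1)^2 ≡ 15^2 = 225 ≡ 225 (mod 311)
15^4 = (15^2)^2 ≡ 225^2 = 50625 ≡ 243 (mod 311)
15^8 = (15^4)^2 ≡ 243^2 = 59049 ≡ 270 (mod 311)
15^16 = (15^8)^2 ≡ 270^2 = 72900 ≡ 126 (mod 311)
So A = 126. Lena then computes K = A^b mod p = 126^13 mod 311.
126^1 ≡ 126 (mod 311)
126^2 = (126^1)^2 ≡ 126^2 = 15876 ≡ 15 (mod 311)
126^4 = (126^2)^2 ≡ 15^2 = 225 ≡ 225 (mod 311)
126^8 = (126^4)^2 ≡ 225^2 = 50625 ≡ 243 (mod 311)
126^13 = 126^8 · 126^4 · 126^1 ≡ 243 · 225 · 126 ≡ 89 (mod 311).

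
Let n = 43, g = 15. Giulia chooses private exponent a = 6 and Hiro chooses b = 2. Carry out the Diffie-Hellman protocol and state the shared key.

Hiro sends B = g^b mod n = 15^2 mod 43.
15^1 ≡ 15 (mod 43)
15^2 = (15^1)^2 ≡ 15^2 = 225 ≡ 10 (mod 43)
So B = 10. Giulia then computes K = B^a mod n = 10^6 mod 43.
10^1 ≡ 10 (mod 43)
10^2 = (10^1)^2 ≡ 10^2 = 100 ≡ 14 (mod 43)
10^4 = (10^2)^2 ≡ 14^2 = 196 ≡ 24 (mod 43)
10^6 = 10^4 · 10^2 ≡ 24 · 14 ≡ 35 (mod 43).

35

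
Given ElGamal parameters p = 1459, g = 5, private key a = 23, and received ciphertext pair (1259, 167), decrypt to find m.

390

Shared mask s = c₁^a mod p = 1259^23 mod 1459.
1259^1 ≡ 1259 (mod 1459)
1259^2 = (1259^1)^2 ≡ 1259^2 = 1585081 ≡ 607 (mod 1459)
1259^4 = (1259^2)^2 ≡ 607^2 = 368449 ≡ 781 (mod 1459)
1259^8 = (1259^4)^2 ≡ 781^2 = 609961 ≡ 99 (mod 1459)
1259^16 = (1259^8)^2 ≡ 99^2 = 9801 ≡ 1047 (mod 1459)
1259^23 = 1259^16 · 1259^4 · 1259^2 · 1259^1 ≡ 1047 · 781 · 607 · 1259 ≡ 700 (mod 1459).
So s = 700; s⁻¹ ≡ 544 (mod 1459).
m = c₂ · s⁻¹ mod 1459 = 167 · 544 mod 1459 = 390.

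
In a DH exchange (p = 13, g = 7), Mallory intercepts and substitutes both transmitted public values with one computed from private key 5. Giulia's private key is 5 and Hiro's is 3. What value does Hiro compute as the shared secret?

Hiro receives Mallory's public value M = 7^5 mod 13 instead of the honest one.
7^1 ≡ 7 (mod 13)
7^2 = (7^1)^2 ≡ 7^2 = 49 ≡ 10 (mod 13)
7^4 = (7^2)^2 ≡ 10^2 = 100 ≡ 9 (mod 13)
7^5 = 7^4 · 7^1 ≡ 9 · 7 ≡ 11 (mod 13).
So M = 11. Hiro computes K = M^3 mod 13.
11^1 ≡ 11 (mod 13)
11^2 = (11^1)^2 ≡ 11^2 = 121 ≡ 4 (mod 13)
11^3 = 11^2 · 11^1 ≡ 4 · 11 ≡ 5 (mod 13).

5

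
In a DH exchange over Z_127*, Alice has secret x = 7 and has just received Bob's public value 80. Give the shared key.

20

Shared key K = 80^7 mod 127.
80^1 ≡ 80 (mod 127)
80^2 = (80^1)^2 ≡ 80^2 = 6400 ≡ 50 (mod 127)
80^4 = (80^2)^2 ≡ 50^2 = 2500 ≡ 87 (mod 127)
80^7 = 80^4 · 80^2 · 80^1 ≡ 87 · 50 · 80 ≡ 20 (mod 127).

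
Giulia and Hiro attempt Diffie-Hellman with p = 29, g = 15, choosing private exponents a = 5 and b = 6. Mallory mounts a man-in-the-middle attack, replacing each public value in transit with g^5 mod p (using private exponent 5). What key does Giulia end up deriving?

8

Giulia receives Mallory's public value M = 15^5 mod 29 instead of the honest one.
15^1 ≡ 15 (mod 29)
15^2 = (15^1)^2 ≡ 15^2 = 225 ≡ 22 (mod 29)
15^4 = (15^2)^2 ≡ 22^2 = 484 ≡ 20 (mod 29)
15^5 = 15^4 · 15^1 ≡ 20 · 15 ≡ 10 (mod 29).
So M = 10. Giulia computes K = M^5 mod 29.
10^1 ≡ 10 (mod 29)
10^2 = (10^1)^2 ≡ 10^2 = 100 ≡ 13 (mod 29)
10^4 = (10^2)^2 ≡ 13^2 = 169 ≡ 24 (mod 29)
10^5 = 10^4 · 10^1 ≡ 24 · 10 ≡ 8 (mod 29).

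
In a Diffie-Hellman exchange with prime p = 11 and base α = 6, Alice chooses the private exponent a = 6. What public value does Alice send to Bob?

Public value = 6^6 (mod 11).
6^1 ≡ 6 (mod 11)
6^2 = (6^1)^2 ≡ 6^2 = 36 ≡ 3 (mod 11)
6^4 = (6^2)^2 ≡ 3^2 = 9 ≡ 9 (mod 11)
6^6 = 6^4 · 6^2 ≡ 9 · 3 ≡ 5 (mod 11).

5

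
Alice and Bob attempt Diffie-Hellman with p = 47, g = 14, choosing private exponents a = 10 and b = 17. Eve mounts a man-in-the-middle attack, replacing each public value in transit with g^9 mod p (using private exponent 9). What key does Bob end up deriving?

27

Bob receives Eve's public value M = 14^9 mod 47 instead of the honest one.
14^1 ≡ 14 (mod 47)
14^2 = (14^1)^2 ≡ 14^2 = 196 ≡ 8 (mod 47)
14^4 = (14^2)^2 ≡ 8^2 = 64 ≡ 17 (mod 47)
14^8 = (14^4)^2 ≡ 17^2 = 289 ≡ 7 (mod 47)
14^9 = 14^8 · 14^1 ≡ 7 · 14 ≡ 4 (mod 47).
So M = 4. Bob computes K = M^17 mod 47.
4^1 ≡ 4 (mod 47)
4^2 = (4^1)^2 ≡ 4^2 = 16 ≡ 16 (mod 47)
4^4 = (4^2)^2 ≡ 16^2 = 256 ≡ 21 (mod 47)
4^8 = (4^4)^2 ≡ 21^2 = 441 ≡ 18 (mod 47)
4^16 = (4^8)^2 ≡ 18^2 = 324 ≡ 42 (mod 47)
4^17 = 4^16 · 4^1 ≡ 42 · 4 ≡ 27 (mod 47).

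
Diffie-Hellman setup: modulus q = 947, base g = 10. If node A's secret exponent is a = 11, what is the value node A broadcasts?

Public value = 10^{11} \pmod{947}.
10^1 ≡ 10 (mod 947)
10^2 = (10^1)^2 ≡ 10^2 = 100 ≡ 100 (mod 947)
10^4 = (10^2)^2 ≡ 100^2 = 10000 ≡ 530 (mod 947)
10^8 = (10^4)^2 ≡ 530^2 = 280900 ≡ 588 (mod 947)
10^11 = 10^8 · 10^2 · 10^1 ≡ 588 · 100 · 10 ≡ 860 (mod 947).

860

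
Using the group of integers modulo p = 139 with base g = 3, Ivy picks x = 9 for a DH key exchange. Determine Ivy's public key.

84

Public value = 3^9 mod 139.
3^1 ≡ 3 (mod 139)
3^2 = (3^1)^2 ≡ 3^2 = 9 ≡ 9 (mod 139)
3^4 = (3^2)^2 ≡ 9^2 = 81 ≡ 81 (mod 139)
3^8 = (3^4)^2 ≡ 81^2 = 6561 ≡ 28 (mod 139)
3^9 = 3^8 · 3^1 ≡ 28 · 3 ≡ 84 (mod 139).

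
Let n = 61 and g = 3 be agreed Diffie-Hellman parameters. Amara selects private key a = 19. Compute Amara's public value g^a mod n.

41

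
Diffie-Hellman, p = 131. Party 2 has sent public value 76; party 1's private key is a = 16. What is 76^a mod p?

Shared key K = 76^16 mod 131.
76^1 ≡ 76 (mod 131)
76^2 = (76^1)^2 ≡ 76^2 = 5776 ≡ 12 (mod 131)
76^4 = (76^2)^2 ≡ 12^2 = 144 ≡ 13 (mod 131)
76^8 = (76^4)^2 ≡ 13^2 = 169 ≡ 38 (mod 131)
76^16 = (76^8)^2 ≡ 38^2 = 1444 ≡ 3 (mod 131)

3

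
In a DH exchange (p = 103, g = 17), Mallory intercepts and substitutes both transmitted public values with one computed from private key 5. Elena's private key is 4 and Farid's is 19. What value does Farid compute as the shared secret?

18

Farid receives Mallory's public value M = 17^5 mod 103 instead of the honest one.
17^1 ≡ 17 (mod 103)
17^2 = (17^1)^2 ≡ 17^2 = 289 ≡ 83 (mod 103)
17^4 = (17^2)^2 ≡ 83^2 = 6889 ≡ 91 (mod 103)
17^5 = 17^4 · 17^1 ≡ 91 · 17 ≡ 2 (mod 103).
So M = 2. Farid computes K = M^19 mod 103.
2^1 ≡ 2 (mod 103)
2^2 = (2^1)^2 ≡ 2^2 = 4 ≡ 4 (mod 103)
2^4 = (2^2)^2 ≡ 4^2 = 16 ≡ 16 (mod 103)
2^8 = (2^4)^2 ≡ 16^2 = 256 ≡ 50 (mod 103)
2^16 = (2^8)^2 ≡ 50^2 = 2500 ≡ 28 (mod 103)
2^19 = 2^16 · 2^2 · 2^1 ≡ 28 · 4 · 2 ≡ 18 (mod 103).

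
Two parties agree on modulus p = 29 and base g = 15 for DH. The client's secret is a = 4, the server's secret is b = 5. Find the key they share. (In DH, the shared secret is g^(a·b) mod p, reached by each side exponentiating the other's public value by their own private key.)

The server sends B = g^b mod p = 15^5 mod 29.
15^1 ≡ 15 (mod 29)
15^2 = (15^1)^2 ≡ 15^2 = 225 ≡ 22 (mod 29)
15^4 = (15^2)^2 ≡ 22^2 = 484 ≡ 20 (mod 29)
15^5 = 15^4 · 15^1 ≡ 20 · 15 ≡ 10 (mod 29).
So B = 10. The client then computes K = B^a mod p = 10^4 mod 29.
10^1 ≡ 10 (mod 29)
10^2 = (10^1)^2 ≡ 10^2 = 100 ≡ 13 (mod 29)
10^4 = (10^2)^2 ≡ 13^2 = 169 ≡ 24 (mod 29)

24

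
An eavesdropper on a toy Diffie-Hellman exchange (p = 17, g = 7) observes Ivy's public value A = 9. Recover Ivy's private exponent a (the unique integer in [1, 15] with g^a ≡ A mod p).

6

Try successive powers of 7 modulo 17:
7^1 ≡ 7
7^2 ≡ 15
7^3 ≡ 3
7^4 ≡ 4
7^5 ≡ 11
7^6 ≡ 9
Found: a = 6.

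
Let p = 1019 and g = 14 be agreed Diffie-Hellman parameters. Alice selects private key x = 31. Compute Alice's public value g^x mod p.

Public value = 14^31 mod 1019.
14^1 ≡ 14 (mod 1019)
14^2 = (14^1)^2 ≡ 14^2 = 196 ≡ 196 (mod 1019)
14^4 = (14^2)^2 ≡ 196^2 = 38416 ≡ 713 (mod 1019)
14^8 = (14^4)^2 ≡ 713^2 = 508369 ≡ 907 (mod 1019)
14^16 = (14^8)^2 ≡ 907^2 = 822649 ≡ 316 (mod 1019)
14^31 = 14^16 · 14^8 · 14^4 · 14^2 · 14^1 ≡ 316 · 907 · 713 · 196 · 14 ≡ 873 (mod 1019).

873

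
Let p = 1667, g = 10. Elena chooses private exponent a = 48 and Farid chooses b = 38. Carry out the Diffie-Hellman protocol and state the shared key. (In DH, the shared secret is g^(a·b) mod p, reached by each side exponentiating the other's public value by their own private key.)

Elena sends A = g^a mod p = 10^48 mod 1667.
10^1 ≡ 10 (mod 1667)
10^2 = (10^1)^2 ≡ 10^2 = 100 ≡ 100 (mod 1667)
10^4 = (10^2)^2 ≡ 100^2 = 10000 ≡ 1665 (mod 1667)
10^8 = (10^4)^2 ≡ 1665^2 = 2772225 ≡ 4 (mod 1667)
10^16 = (10^8)^2 ≡ 4^2 = 16 ≡ 16 (mod 1667)
10^32 = (10^16)^2 ≡ 16^2 = 256 ≡ 256 (mod 1667)
10^48 = 10^32 · 10^16 ≡ 256 · 16 ≡ 762 (mod 1667).
So A = 762. Farid then computes K = A^b mod p = 762^38 mod 1667.
762^1 ≡ 762 (mod 1667)
762^2 = (762^1)^2 ≡ 762^2 = 580644 ≡ 528 (mod 1667)
762^4 = (762^2)^2 ≡ 528^2 = 278784 ≡ 395 (mod 1667)
762^8 = (762^4)^2 ≡ 395^2 = 156025 ≡ 994 (mod 1667)
762^16 = (762^8)^2 ≡ 994^2 = 988036 ≡ 1172 (mod 1667)
762^32 = (762^16)^2 ≡ 1172^2 = 1373584 ≡ 1643 (mod 1667)
762^38 = 762^32 · 762^4 · 762^2 ≡ 1643 · 395 · 528 ≡ 561 (mod 1667).

561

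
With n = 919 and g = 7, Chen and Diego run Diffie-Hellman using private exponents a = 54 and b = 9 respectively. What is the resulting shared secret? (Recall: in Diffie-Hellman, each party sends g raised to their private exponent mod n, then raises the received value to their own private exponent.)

284

Diego sends B = g^b mod n = 7^9 mod 919.
7^1 ≡ 7 (mod 919)
7^2 = (7^1)^2 ≡ 7^2 = 49 ≡ 49 (mod 919)
7^4 = (7^2)^2 ≡ 49^2 = 2401 ≡ 563 (mod 919)
7^8 = (7^4)^2 ≡ 563^2 = 316969 ≡ 833 (mod 919)
7^9 = 7^8 · 7^1 ≡ 833 · 7 ≡ 317 (mod 919).
So B = 317. Chen then computes K = B^a mod n = 317^54 mod 919.
317^1 ≡ 317 (mod 919)
317^2 = (317^1)^2 ≡ 317^2 = 100489 ≡ 318 (mod 919)
317^4 = (317^2)^2 ≡ 318^2 = 101124 ≡ 34 (mod 919)
317^8 = (317^4)^2 ≡ 34^2 = 1156 ≡ 237 (mod 919)
317^16 = (317^8)^2 ≡ 237^2 = 56169 ≡ 110 (mod 919)
317^32 = (317^16)^2 ≡ 110^2 = 12100 ≡ 153 (mod 919)
317^54 = 317^32 · 317^16 · 317^4 · 317^2 ≡ 153 · 110 · 34 · 318 ≡ 284 (mod 919).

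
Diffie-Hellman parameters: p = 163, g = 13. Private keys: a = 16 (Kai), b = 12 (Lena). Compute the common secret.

Lena sends B = g^b mod p = 13^12 mod 163.
13^1 ≡ 13 (mod 163)
13^2 = (13^1)^2 ≡ 13^2 = 169 ≡ 6 (mod 163)
13^4 = (13^2)^2 ≡ 6^2 = 36 ≡ 36 (mod 163)
13^8 = (13^4)^2 ≡ 36^2 = 1296 ≡ 155 (mod 163)
13^12 = 13^8 · 13^4 ≡ 155 · 36 ≡ 38 (mod 163).
So B = 38. Kai then computes K = B^a mod p = 38^16 mod 163.
38^1 ≡ 38 (mod 163)
38^2 = (38^1)^2 ≡ 38^2 = 1444 ≡ 140 (mod 163)
38^4 = (38^2)^2 ≡ 140^2 = 19600 ≡ 40 (mod 163)
38^8 = (38^4)^2 ≡ 40^2 = 1600 ≡ 133 (mod 163)
38^16 = (38^8)^2 ≡ 133^2 = 17689 ≡ 85 (mod 163)

85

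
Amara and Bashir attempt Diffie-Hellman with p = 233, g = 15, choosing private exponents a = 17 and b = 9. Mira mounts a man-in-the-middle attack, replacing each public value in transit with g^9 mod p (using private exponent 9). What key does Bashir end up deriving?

7

Bashir receives Mira's public value M = 15^9 mod 233 instead of the honest one.
15^1 ≡ 15 (mod 233)
15^2 = (15^1)^2 ≡ 15^2 = 225 ≡ 225 (mod 233)
15^4 = (15^2)^2 ≡ 225^2 = 50625 ≡ 64 (mod 233)
15^8 = (15^4)^2 ≡ 64^2 = 4096 ≡ 135 (mod 233)
15^9 = 15^8 · 15^1 ≡ 135 · 15 ≡ 161 (mod 233).
So M = 161. Bashir computes K = M^9 mod 233.
161^1 ≡ 161 (mod 233)
161^2 = (161^1)^2 ≡ 161^2 = 25921 ≡ 58 (mod 233)
161^4 = (161^2)^2 ≡ 58^2 = 3364 ≡ 102 (mod 233)
161^8 = (161^4)^2 ≡ 102^2 = 10404 ≡ 152 (mod 233)
161^9 = 161^8 · 161^1 ≡ 152 · 161 ≡ 7 (mod 233).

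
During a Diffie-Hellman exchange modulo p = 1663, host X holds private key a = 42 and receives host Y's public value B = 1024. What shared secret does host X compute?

890

Shared key K = 1024^42 mod 1663.
1024^1 ≡ 1024 (mod 1663)
1024^2 = (1024^1)^2 ≡ 1024^2 = 1048576 ≡ 886 (mod 1663)
1024^4 = (1024^2)^2 ≡ 886^2 = 784996 ≡ 60 (mod 1663)
1024^8 = (1024^4)^2 ≡ 60^2 = 3600 ≡ 274 (mod 1663)
1024^16 = (1024^8)^2 ≡ 274^2 = 75076 ≡ 241 (mod 1663)
1024^32 = (1024^16)^2 ≡ 241^2 = 58081 ≡ 1539 (mod 1663)
1024^42 = 1024^32 · 1024^8 · 1024^2 ≡ 1539 · 274 · 886 ≡ 890 (mod 1663).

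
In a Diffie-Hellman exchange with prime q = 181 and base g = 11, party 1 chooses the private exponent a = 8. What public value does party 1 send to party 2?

38

Public value = 11^8 mod 181.
11^1 ≡ 11 (mod 181)
11^2 = (11^1)^2 ≡ 11^2 = 121 ≡ 121 (mod 181)
11^4 = (11^2)^2 ≡ 121^2 = 14641 ≡ 161 (mod 181)
11^8 = (11^4)^2 ≡ 161^2 = 25921 ≡ 38 (mod 181)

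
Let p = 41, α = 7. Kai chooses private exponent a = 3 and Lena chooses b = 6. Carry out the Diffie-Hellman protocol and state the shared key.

Lena sends B = α^b mod p = 7^6 mod 41.
7^1 ≡ 7 (mod 41)
7^2 = (7^1)^2 ≡ 7^2 = 49 ≡ 8 (mod 41)
7^4 = (7^2)^2 ≡ 8^2 = 64 ≡ 23 (mod 41)
7^6 = 7^4 · 7^2 ≡ 23 · 8 ≡ 20 (mod 41).
So B = 20. Kai then computes K = B^a mod p = 20^3 mod 41.
20^1 ≡ 20 (mod 41)
20^2 = (20^1)^2 ≡ 20^2 = 400 ≡ 31 (mod 41)
20^3 = 20^2 · 20^1 ≡ 31 · 20 ≡ 5 (mod 41).

5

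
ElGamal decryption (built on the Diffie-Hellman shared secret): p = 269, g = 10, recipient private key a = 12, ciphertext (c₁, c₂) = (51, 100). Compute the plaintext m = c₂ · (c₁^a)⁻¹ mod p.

248

Shared mask s = c₁^a mod p = 51^12 mod 269.
51^1 ≡ 51 (mod 269)
51^2 = (51^1)^2 ≡ 51^2 = 2601 ≡ 180 (mod 269)
51^4 = (51^2)^2 ≡ 180^2 = 32400 ≡ 120 (mod 269)
51^8 = (51^4)^2 ≡ 120^2 = 14400 ≡ 143 (mod 269)
51^12 = 51^8 · 51^4 ≡ 143 · 120 ≡ 213 (mod 269).
So s = 213; s⁻¹ ≡ 24 (mod 269).
m = c₂ · s⁻¹ mod 269 = 100 · 24 mod 269 = 248.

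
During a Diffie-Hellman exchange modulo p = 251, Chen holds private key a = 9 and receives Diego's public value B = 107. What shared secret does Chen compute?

244

Shared key K = 107^9 mod 251.
107^1 ≡ 107 (mod 251)
107^2 = (107^1)^2 ≡ 107^2 = 11449 ≡ 154 (mod 251)
107^4 = (107^2)^2 ≡ 154^2 = 23716 ≡ 122 (mod 251)
107^8 = (107^4)^2 ≡ 122^2 = 14884 ≡ 75 (mod 251)
107^9 = 107^8 · 107^1 ≡ 75 · 107 ≡ 244 (mod 251).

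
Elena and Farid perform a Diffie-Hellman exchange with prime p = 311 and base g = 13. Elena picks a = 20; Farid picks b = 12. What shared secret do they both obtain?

Farid sends B = g^b mod p = 13^12 mod 311.
13^1 ≡ 13 (mod 311)
13^2 = (13^1)^2 ≡ 13^2 = 169 ≡ 169 (mod 311)
13^4 = (13^2)^2 ≡ 169^2 = 28561 ≡ 260 (mod 311)
13^8 = (13^4)^2 ≡ 260^2 = 67600 ≡ 113 (mod 311)
13^12 = 13^8 · 13^4 ≡ 113 · 260 ≡ 146 (mod 311).
So B = 146. Elena then computes K = B^a mod p = 146^20 mod 311.
146^1 ≡ 146 (mod 311)
146^2 = (146^1)^2 ≡ 146^2 = 21316 ≡ 168 (mod 311)
146^4 = (146^2)^2 ≡ 168^2 = 28224 ≡ 234 (mod 311)
146^8 = (146^4)^2 ≡ 234^2 = 54756 ≡ 20 (mod 311)
146^16 = (146^8)^2 ≡ 20^2 = 400 ≡ 89 (mod 311)
146^20 = 146^16 · 146^4 ≡ 89 · 234 ≡ 300 (mod 311).

300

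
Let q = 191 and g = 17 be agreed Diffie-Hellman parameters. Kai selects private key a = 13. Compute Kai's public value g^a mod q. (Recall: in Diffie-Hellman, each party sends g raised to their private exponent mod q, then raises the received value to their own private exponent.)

23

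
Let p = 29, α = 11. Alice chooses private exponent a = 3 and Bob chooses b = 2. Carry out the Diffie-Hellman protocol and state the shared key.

Bob sends B = α^b mod p = 11^2 mod 29.
11^1 ≡ 11 (mod 29)
11^2 = (11^1)^2 ≡ 11^2 = 121 ≡ 5 (mod 29)
So B = 5. Alice then computes K = B^a mod p = 5^3 mod 29.
5^1 ≡ 5 (mod 29)
5^2 = (5^1)^2 ≡ 5^2 = 25 ≡ 25 (mod 29)
5^3 = 5^2 · 5^1 ≡ 25 · 5 ≡ 9 (mod 29).

9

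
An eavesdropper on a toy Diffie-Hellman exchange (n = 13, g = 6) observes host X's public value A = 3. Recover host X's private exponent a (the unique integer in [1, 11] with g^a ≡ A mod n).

8

Try successive powers of 6 modulo 13:
6^1 ≡ 6
6^2 ≡ 10
6^3 ≡ 8
6^4 ≡ 9
6^5 ≡ 2
6^6 ≡ 12
6^7 ≡ 7
6^8 ≡ 3
Found: a = 8.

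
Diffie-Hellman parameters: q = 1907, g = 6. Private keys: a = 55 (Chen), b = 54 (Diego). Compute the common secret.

209

Diego sends B = g^b mod q = 6^54 mod 1907.
6^1 ≡ 6 (mod 1907)
6^2 = (6^1)^2 ≡ 6^2 = 36 ≡ 36 (mod 1907)
6^4 = (6^2)^2 ≡ 36^2 = 1296 ≡ 1296 (mod 1907)
6^8 = (6^4)^2 ≡ 1296^2 = 1679616 ≡ 1456 (mod 1907)
6^16 = (6^8)^2 ≡ 1456^2 = 2119936 ≡ 1259 (mod 1907)
6^32 = (6^16)^2 ≡ 1259^2 = 1585081 ≡ 364 (mod 1907)
6^54 = 6^32 · 6^16 · 6^4 · 6^2 ≡ 364 · 1259 · 1296 · 36 ≡ 1009 (mod 1907).
So B = 1009. Chen then computes K = B^a mod q = 1009^55 mod 1907.
1009^1 ≡ 1009 (mod 1907)
1009^2 = (1009^1)^2 ≡ 1009^2 = 1018081 ≡ 1650 (mod 1907)
1009^4 = (1009^2)^2 ≡ 1650^2 = 2722500 ≡ 1211 (mod 1907)
1009^8 = (1009^4)^2 ≡ 1211^2 = 1466521 ≡ 38 (mod 1907)
1009^16 = (1009^8)^2 ≡ 38^2 = 1444 ≡ 1444 (mod 1907)
1009^32 = (1009^16)^2 ≡ 1444^2 = 2085136 ≡ 785 (mod 1907)
1009^55 = 1009^32 · 1009^16 · 1009^4 · 1009^2 · 1009^1 ≡ 785 · 1444 · 1211 · 1650 · 1009 ≡ 209 (mod 1907).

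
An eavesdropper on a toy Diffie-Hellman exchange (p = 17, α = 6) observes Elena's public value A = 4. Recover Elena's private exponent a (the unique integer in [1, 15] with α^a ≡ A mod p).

Try successive powers of 6 modulo 17:
6^1 ≡ 6
6^2 ≡ 2
6^3 ≡ 12
6^4 ≡ 4
Found: a = 4.

4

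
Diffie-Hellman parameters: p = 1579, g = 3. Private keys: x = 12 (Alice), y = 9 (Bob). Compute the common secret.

Bob sends B = g^y mod p = 3^9 mod 1579.
3^1 ≡ 3 (mod 1579)
3^2 = (3^1)^2 ≡ 3^2 = 9 ≡ 9 (mod 1579)
3^4 = (3^2)^2 ≡ 9^2 = 81 ≡ 81 (mod 1579)
3^8 = (3^4)^2 ≡ 81^2 = 6561 ≡ 245 (mod 1579)
3^9 = 3^8 · 3^1 ≡ 245 · 3 ≡ 735 (mod 1579).
So B = 735. Alice then computes K = B^x mod p = 735^12 mod 1579.
735^1 ≡ 735 (mod 1579)
735^2 = (735^1)^2 ≡ 735^2 = 540225 ≡ 207 (mod 1579)
735^4 = (735^2)^2 ≡ 207^2 = 42849 ≡ 216 (mod 1579)
735^8 = (735^4)^2 ≡ 216^2 = 46656 ≡ 865 (mod 1579)
735^12 = 735^8 · 735^4 ≡ 865 · 216 ≡ 518 (mod 1579).

518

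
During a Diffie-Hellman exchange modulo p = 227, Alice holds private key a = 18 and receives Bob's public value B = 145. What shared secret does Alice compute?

219

Shared key K = 145^18 mod 227.
145^1 ≡ 145 (mod 227)
145^2 = (145^1)^2 ≡ 145^2 = 21025 ≡ 141 (mod 227)
145^4 = (145^2)^2 ≡ 141^2 = 19881 ≡ 132 (mod 227)
145^8 = (145^4)^2 ≡ 132^2 = 17424 ≡ 172 (mod 227)
145^16 = (145^8)^2 ≡ 172^2 = 29584 ≡ 74 (mod 227)
145^18 = 145^16 · 145^2 ≡ 74 · 141 ≡ 219 (mod 227).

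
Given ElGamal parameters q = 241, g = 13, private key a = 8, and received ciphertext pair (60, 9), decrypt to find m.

Shared mask s = c₁^a mod q = 60^8 mod 241.
60^1 ≡ 60 (mod 241)
60^2 = (60^1)^2 ≡ 60^2 = 3600 ≡ 226 (mod 241)
60^4 = (60^2)^2 ≡ 226^2 = 51076 ≡ 225 (mod 241)
60^8 = (60^4)^2 ≡ 225^2 = 50625 ≡ 15 (mod 241)
So s = 15; s⁻¹ ≡ 225 (mod 241).
m = c₂ · s⁻¹ mod 241 = 9 · 225 mod 241 = 97.

97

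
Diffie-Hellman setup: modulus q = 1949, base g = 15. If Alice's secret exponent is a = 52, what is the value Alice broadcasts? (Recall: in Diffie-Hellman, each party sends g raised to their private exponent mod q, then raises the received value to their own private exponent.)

619

Public value = 15^52 mod 1949.
15^1 ≡ 15 (mod 1949)
15^2 = (15^1)^2 ≡ 15^2 = 225 ≡ 225 (mod 1949)
15^4 = (15^2)^2 ≡ 225^2 = 50625 ≡ 1900 (mod 1949)
15^8 = (15^4)^2 ≡ 1900^2 = 3610000 ≡ 452 (mod 1949)
15^16 = (15^8)^2 ≡ 452^2 = 204304 ≡ 1608 (mod 1949)
15^32 = (15^16)^2 ≡ 1608^2 = 2585664 ≡ 1290 (mod 1949)
15^52 = 15^32 · 15^16 · 15^4 ≡ 1290 · 1608 · 1900 ≡ 619 (mod 1949).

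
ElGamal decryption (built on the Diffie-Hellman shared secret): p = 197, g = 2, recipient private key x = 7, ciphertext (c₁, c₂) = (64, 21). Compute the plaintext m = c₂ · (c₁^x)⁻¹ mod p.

Shared mask s = c₁^x mod p = 64^7 mod 197.
64^1 ≡ 64 (mod 197)
64^2 = (64^1)^2 ≡ 64^2 = 4096 ≡ 156 (mod 197)
64^4 = (64^2)^2 ≡ 156^2 = 24336 ≡ 105 (mod 197)
64^7 = 64^4 · 64^2 · 64^1 ≡ 105 · 156 · 64 ≡ 83 (mod 197).
So s = 83; s⁻¹ ≡ 19 (mod 197).
m = c₂ · s⁻¹ mod 197 = 21 · 19 mod 197 = 5.

5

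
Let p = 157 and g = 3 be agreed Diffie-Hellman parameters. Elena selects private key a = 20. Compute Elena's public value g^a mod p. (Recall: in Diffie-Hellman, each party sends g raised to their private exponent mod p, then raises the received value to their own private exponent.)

Public value = 3^20 mod 157.
3^1 ≡ 3 (mod 157)
3^2 = (3^1)^2 ≡ 3^2 = 9 ≡ 9 (mod 157)
3^4 = (3^2)^2 ≡ 9^2 = 81 ≡ 81 (mod 157)
3^8 = (3^4)^2 ≡ 81^2 = 6561 ≡ 124 (mod 157)
3^16 = (3^8)^2 ≡ 124^2 = 15376 ≡ 147 (mod 157)
3^20 = 3^16 · 3^4 ≡ 147 · 81 ≡ 132 (mod 157).

132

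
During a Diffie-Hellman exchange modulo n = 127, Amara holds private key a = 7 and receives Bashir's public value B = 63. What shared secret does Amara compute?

126

Shared key K = 63^7 mod 127.
63^1 ≡ 63 (mod 127)
63^2 = (63^1)^2 ≡ 63^2 = 3969 ≡ 32 (mod 127)
63^4 = (63^2)^2 ≡ 32^2 = 1024 ≡ 8 (mod 127)
63^7 = 63^4 · 63^2 · 63^1 ≡ 8 · 32 · 63 ≡ 126 (mod 127).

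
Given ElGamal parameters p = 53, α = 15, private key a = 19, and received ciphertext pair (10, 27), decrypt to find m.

33

Shared mask s = c₁^a mod p = 10^19 mod 53.
10^1 ≡ 10 (mod 53)
10^2 = (10^1)^2 ≡ 10^2 = 100 ≡ 47 (mod 53)
10^4 = (10^2)^2 ≡ 47^2 = 2209 ≡ 36 (mod 53)
10^8 = (10^4)^2 ≡ 36^2 = 1296 ≡ 24 (mod 53)
10^16 = (10^8)^2 ≡ 24^2 = 576 ≡ 46 (mod 53)
10^19 = 10^16 · 10^2 · 10^1 ≡ 46 · 47 · 10 ≡ 49 (mod 53).
So s = 49; s⁻¹ ≡ 13 (mod 53).
m = c₂ · s⁻¹ mod 53 = 27 · 13 mod 53 = 33.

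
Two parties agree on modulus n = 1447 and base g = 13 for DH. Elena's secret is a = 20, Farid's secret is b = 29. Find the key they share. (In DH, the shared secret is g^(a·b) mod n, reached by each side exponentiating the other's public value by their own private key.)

828

Farid sends B = g^b mod n = 13^29 mod 1447.
13^1 ≡ 13 (mod 1447)
13^2 = (13^1)^2 ≡ 13^2 = 169 ≡ 169 (mod 1447)
13^4 = (13^2)^2 ≡ 169^2 = 28561 ≡ 1068 (mod 1447)
13^8 = (13^4)^2 ≡ 1068^2 = 1140624 ≡ 388 (mod 1447)
13^16 = (13^8)^2 ≡ 388^2 = 150544 ≡ 56 (mod 1447)
13^29 = 13^16 · 13^8 · 13^4 · 13^1 ≡ 56 · 388 · 1068 · 13 ≡ 992 (mod 1447).
So B = 992. Elena then computes K = B^a mod n = 992^20 mod 1447.
992^1 ≡ 992 (mod 1447)
992^2 = (992^1)^2 ≡ 992^2 = 984064 ≡ 104 (mod 1447)
992^4 = (992^2)^2 ≡ 104^2 = 10816 ≡ 687 (mod 1447)
992^8 = (992^4)^2 ≡ 687^2 = 471969 ≡ 247 (mod 1447)
992^16 = (992^8)^2 ≡ 247^2 = 61009 ≡ 235 (mod 1447)
992^20 = 992^16 · 992^4 ≡ 235 · 687 ≡ 828 (mod 1447).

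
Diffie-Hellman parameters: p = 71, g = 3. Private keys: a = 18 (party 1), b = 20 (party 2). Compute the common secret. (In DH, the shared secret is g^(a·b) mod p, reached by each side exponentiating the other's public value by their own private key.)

Party 1 sends A = g^a mod p = 3^18 mod 71.
3^1 ≡ 3 (mod 71)
3^2 = (3^1)^2 ≡ 3^2 = 9 ≡ 9 (mod 71)
3^4 = (3^2)^2 ≡ 9^2 = 81 ≡ 10 (mod 71)
3^8 = (3^4)^2 ≡ 10^2 = 100 ≡ 29 (mod 71)
3^16 = (3^8)^2 ≡ 29^2 = 841 ≡ 60 (mod 71)
3^18 = 3^16 · 3^2 ≡ 60 · 9 ≡ 43 (mod 71).
So A = 43. Party 2 then computes K = A^b mod p = 43^20 mod 71.
43^1 ≡ 43 (mod 71)
43^2 = (43^1)^2 ≡ 43^2 = 1849 ≡ 3 (mod 71)
43^4 = (43^2)^2 ≡ 3^2 = 9 ≡ 9 (mod 71)
43^8 = (43^4)^2 ≡ 9^2 = 81 ≡ 10 (mod 71)
43^16 = (43^8)^2 ≡ 10^2 = 100 ≡ 29 (mod 71)
43^20 = 43^16 · 43^4 ≡ 29 · 9 ≡ 48 (mod 71).

48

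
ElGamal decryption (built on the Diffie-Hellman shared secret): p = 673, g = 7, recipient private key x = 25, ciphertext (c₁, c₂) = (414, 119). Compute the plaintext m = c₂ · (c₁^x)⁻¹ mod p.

469

Shared mask s = c₁^x mod p = 414^25 mod 673.
414^1 ≡ 414 (mod 673)
414^2 = (414^1)^2 ≡ 414^2 = 171396 ≡ 454 (mod 673)
414^4 = (414^2)^2 ≡ 454^2 = 206116 ≡ 178 (mod 673)
414^8 = (414^4)^2 ≡ 178^2 = 31684 ≡ 53 (mod 673)
414^16 = (414^8)^2 ≡ 53^2 = 2809 ≡ 117 (mod 673)
414^25 = 414^16 · 414^8 · 414^1 ≡ 117 · 53 · 414 ≡ 392 (mod 673).
So s = 392; s⁻¹ ≡ 479 (mod 673).
m = c₂ · s⁻¹ mod 673 = 119 · 479 mod 673 = 469.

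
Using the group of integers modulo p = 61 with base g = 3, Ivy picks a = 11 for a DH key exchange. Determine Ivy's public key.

Public value = 3^11 mod 61.
3^1 ≡ 3 (mod 61)
3^2 = (3^1)^2 ≡ 3^2 = 9 ≡ 9 (mod 61)
3^4 = (3^2)^2 ≡ 9^2 = 81 ≡ 20 (mod 61)
3^8 = (3^4)^2 ≡ 20^2 = 400 ≡ 34 (mod 61)
3^11 = 3^8 · 3^2 · 3^1 ≡ 34 · 9 · 3 ≡ 3 (mod 61).

3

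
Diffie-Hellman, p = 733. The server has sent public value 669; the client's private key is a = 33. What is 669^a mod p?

Shared key K = 669^33 mod 733.
669^1 ≡ 669 (mod 733)
669^2 = (669^1)^2 ≡ 669^2 = 447561 ≡ 431 (mod 733)
669^4 = (669^2)^2 ≡ 431^2 = 185761 ≡ 312 (mod 733)
669^8 = (669^4)^2 ≡ 312^2 = 97344 ≡ 588 (mod 733)
669^16 = (669^8)^2 ≡ 588^2 = 345744 ≡ 501 (mod 733)
669^32 = (669^16)^2 ≡ 501^2 = 251001 ≡ 315 (mod 733)
669^33 = 669^32 · 669^1 ≡ 315 · 669 ≡ 364 (mod 733).

364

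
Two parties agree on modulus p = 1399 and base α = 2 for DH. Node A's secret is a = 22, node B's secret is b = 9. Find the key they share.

1164

Node B sends B = α^b mod p = 2^9 mod 1399.
2^1 ≡ 2 (mod 1399)
2^2 = (2^1)^2 ≡ 2^2 = 4 ≡ 4 (mod 1399)
2^4 = (2^2)^2 ≡ 4^2 = 16 ≡ 16 (mod 1399)
2^8 = (2^4)^2 ≡ 16^2 = 256 ≡ 256 (mod 1399)
2^9 = 2^8 · 2^1 ≡ 256 · 2 ≡ 512 (mod 1399).
So B = 512. Node A then computes K = B^a mod p = 512^22 mod 1399.
512^1 ≡ 512 (mod 1399)
512^2 = (512^1)^2 ≡ 512^2 = 262144 ≡ 531 (mod 1399)
512^4 = (512^2)^2 ≡ 531^2 = 281961 ≡ 762 (mod 1399)
512^8 = (512^4)^2 ≡ 762^2 = 580644 ≡ 59 (mod 1399)
512^16 = (512^8)^2 ≡ 59^2 = 3481 ≡ 683 (mod 1399)
512^22 = 512^16 · 512^4 · 512^2 ≡ 683 · 762 · 531 ≡ 1164 (mod 1399).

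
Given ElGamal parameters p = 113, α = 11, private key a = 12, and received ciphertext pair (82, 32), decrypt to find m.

Shared mask s = c₁^a mod p = 82^12 mod 113.
82^1 ≡ 82 (mod 113)
82^2 = (82^1)^2 ≡ 82^2 = 6724 ≡ 57 (mod 113)
82^4 = (82^2)^2 ≡ 57^2 = 3249 ≡ 85 (mod 113)
82^8 = (82^4)^2 ≡ 85^2 = 7225 ≡ 106 (mod 113)
82^12 = 82^8 · 82^4 ≡ 106 · 85 ≡ 83 (mod 113).
So s = 83; s⁻¹ ≡ 64 (mod 113).
m = c₂ · s⁻¹ mod 113 = 32 · 64 mod 113 = 14.

14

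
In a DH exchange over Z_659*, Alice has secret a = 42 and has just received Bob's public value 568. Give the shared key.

Shared key K = 568^42 mod 659.
568^1 ≡ 568 (mod 659)
568^2 = (568^1)^2 ≡ 568^2 = 322624 ≡ 373 (mod 659)
568^4 = (568^2)^2 ≡ 373^2 = 139129 ≡ 80 (mod 659)
568^8 = (568^4)^2 ≡ 80^2 = 6400 ≡ 469 (mod 659)
568^16 = (568^8)^2 ≡ 469^2 = 219961 ≡ 514 (mod 659)
568^32 = (568^16)^2 ≡ 514^2 = 264196 ≡ 596 (mod 659)
568^42 = 568^32 · 568^8 · 568^2 ≡ 596 · 469 · 373 ≡ 85 (mod 659).

85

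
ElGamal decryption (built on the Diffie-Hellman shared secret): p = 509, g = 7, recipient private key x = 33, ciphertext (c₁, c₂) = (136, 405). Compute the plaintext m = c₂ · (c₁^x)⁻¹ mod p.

Shared mask s = c₁^x mod p = 136^33 mod 509.
136^1 ≡ 136 (mod 509)
136^2 = (136^1)^2 ≡ 136^2 = 18496 ≡ 172 (mod 509)
136^4 = (136^2)^2 ≡ 172^2 = 29584 ≡ 62 (mod 509)
136^8 = (136^4)^2 ≡ 62^2 = 3844 ≡ 281 (mod 509)
136^16 = (136^8)^2 ≡ 281^2 = 78961 ≡ 66 (mod 509)
136^32 = (136^16)^2 ≡ 66^2 = 4356 ≡ 284 (mod 509)
136^33 = 136^32 · 136^1 ≡ 284 · 136 ≡ 449 (mod 509).
So s = 449; s⁻¹ ≡ 246 (mod 509).
m = c₂ · s⁻¹ mod 509 = 405 · 246 mod 509 = 375.

375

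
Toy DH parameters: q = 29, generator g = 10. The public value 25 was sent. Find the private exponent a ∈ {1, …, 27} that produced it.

Try successive powers of 10 modulo 29:
10^1 ≡ 10
10^2 ≡ 13
10^3 ≡ 14
10^4 ≡ 24
10^5 ≡ 8
10^6 ≡ 22
10^7 ≡ 17
10^8 ≡ 25
Found: a = 8.

8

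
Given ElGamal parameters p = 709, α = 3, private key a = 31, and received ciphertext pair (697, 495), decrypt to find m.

Shared mask s = c₁^a mod p = 697^31 mod 709.
697^1 ≡ 697 (mod 709)
697^2 = (697^1)^2 ≡ 697^2 = 485809 ≡ 144 (mod 709)
697^4 = (697^2)^2 ≡ 144^2 = 20736 ≡ 175 (mod 709)
697^8 = (697^4)^2 ≡ 175^2 = 30625 ≡ 138 (mod 709)
697^16 = (697^8)^2 ≡ 138^2 = 19044 ≡ 610 (mod 709)
697^31 = 697^16 · 697^8 · 697^4 · 697^2 · 697^1 ≡ 610 · 138 · 175 · 144 · 697 ≡ 424 (mod 709).
So s = 424; s⁻¹ ≡ 607 (mod 709).
m = c₂ · s⁻¹ mod 709 = 495 · 607 mod 709 = 558.

558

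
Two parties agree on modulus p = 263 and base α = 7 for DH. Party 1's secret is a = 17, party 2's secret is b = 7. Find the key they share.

254

Party 2 sends B = α^b mod p = 7^7 mod 263.
7^1 ≡ 7 (mod 263)
7^2 = (7^1)^2 ≡ 7^2 = 49 ≡ 49 (mod 263)
7^4 = (7^2)^2 ≡ 49^2 = 2401 ≡ 34 (mod 263)
7^7 = 7^4 · 7^2 · 7^1 ≡ 34 · 49 · 7 ≡ 90 (mod 263).
So B = 90. Party 1 then computes K = B^a mod p = 90^17 mod 263.
90^1 ≡ 90 (mod 263)
90^2 = (90^1)^2 ≡ 90^2 = 8100 ≡ 210 (mod 263)
90^4 = (90^2)^2 ≡ 210^2 = 44100 ≡ 179 (mod 263)
90^8 = (90^4)^2 ≡ 179^2 = 32041 ≡ 218 (mod 263)
90^16 = (90^8)^2 ≡ 218^2 = 47524 ≡ 184 (mod 263)
90^17 = 90^16 · 90^1 ≡ 184 · 90 ≡ 254 (mod 263).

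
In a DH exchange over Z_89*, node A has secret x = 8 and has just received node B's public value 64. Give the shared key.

16

Shared key K = 64^8 mod 89.
64^1 ≡ 64 (mod 89)
64^2 = (64^1)^2 ≡ 64^2 = 4096 ≡ 2 (mod 89)
64^4 = (64^2)^2 ≡ 2^2 = 4 ≡ 4 (mod 89)
64^8 = (64^4)^2 ≡ 4^2 = 16 ≡ 16 (mod 89)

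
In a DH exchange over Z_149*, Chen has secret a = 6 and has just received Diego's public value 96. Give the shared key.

80

Shared key K = 96^6 mod 149.
96^1 ≡ 96 (mod 149)
96^2 = (96^1)^2 ≡ 96^2 = 9216 ≡ 127 (mod 149)
96^4 = (96^2)^2 ≡ 127^2 = 16129 ≡ 37 (mod 149)
96^6 = 96^4 · 96^2 ≡ 37 · 127 ≡ 80 (mod 149).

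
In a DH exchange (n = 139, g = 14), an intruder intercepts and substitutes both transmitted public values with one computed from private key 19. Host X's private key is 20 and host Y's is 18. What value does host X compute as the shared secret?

79

Host X receives an intruder's public value M = 14^19 mod 139 instead of the honest one.
14^1 ≡ 14 (mod 139)
14^2 = (14^1)^2 ≡ 14^2 = 196 ≡ 57 (mod 139)
14^4 = (14^2)^2 ≡ 57^2 = 3249 ≡ 52 (mod 139)
14^8 = (14^4)^2 ≡ 52^2 = 2704 ≡ 63 (mod 139)
14^16 = (14^8)^2 ≡ 63^2 = 3969 ≡ 77 (mod 139)
14^19 = 14^16 · 14^2 · 14^1 ≡ 77 · 57 · 14 ≡ 8 (mod 139).
So M = 8. Host X computes K = M^20 mod 139.
8^1 ≡ 8 (mod 139)
8^2 = (8^1)^2 ≡ 8^2 = 64 ≡ 64 (mod 139)
8^4 = (8^2)^2 ≡ 64^2 = 4096 ≡ 65 (mod 139)
8^8 = (8^4)^2 ≡ 65^2 = 4225 ≡ 55 (mod 139)
8^16 = (8^8)^2 ≡ 55^2 = 3025 ≡ 106 (mod 139)
8^20 = 8^16 · 8^4 ≡ 106 · 65 ≡ 79 (mod 139).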